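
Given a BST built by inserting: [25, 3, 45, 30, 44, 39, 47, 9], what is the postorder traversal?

Tree insertion order: [25, 3, 45, 30, 44, 39, 47, 9]
Tree (level-order array): [25, 3, 45, None, 9, 30, 47, None, None, None, 44, None, None, 39]
Postorder traversal: [9, 3, 39, 44, 30, 47, 45, 25]


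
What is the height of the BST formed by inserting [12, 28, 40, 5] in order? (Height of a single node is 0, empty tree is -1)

Insertion order: [12, 28, 40, 5]
Tree (level-order array): [12, 5, 28, None, None, None, 40]
Compute height bottom-up (empty subtree = -1):
  height(5) = 1 + max(-1, -1) = 0
  height(40) = 1 + max(-1, -1) = 0
  height(28) = 1 + max(-1, 0) = 1
  height(12) = 1 + max(0, 1) = 2
Height = 2


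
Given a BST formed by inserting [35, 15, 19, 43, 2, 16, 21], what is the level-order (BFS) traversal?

Tree insertion order: [35, 15, 19, 43, 2, 16, 21]
Tree (level-order array): [35, 15, 43, 2, 19, None, None, None, None, 16, 21]
BFS from the root, enqueuing left then right child of each popped node:
  queue [35] -> pop 35, enqueue [15, 43], visited so far: [35]
  queue [15, 43] -> pop 15, enqueue [2, 19], visited so far: [35, 15]
  queue [43, 2, 19] -> pop 43, enqueue [none], visited so far: [35, 15, 43]
  queue [2, 19] -> pop 2, enqueue [none], visited so far: [35, 15, 43, 2]
  queue [19] -> pop 19, enqueue [16, 21], visited so far: [35, 15, 43, 2, 19]
  queue [16, 21] -> pop 16, enqueue [none], visited so far: [35, 15, 43, 2, 19, 16]
  queue [21] -> pop 21, enqueue [none], visited so far: [35, 15, 43, 2, 19, 16, 21]
Result: [35, 15, 43, 2, 19, 16, 21]


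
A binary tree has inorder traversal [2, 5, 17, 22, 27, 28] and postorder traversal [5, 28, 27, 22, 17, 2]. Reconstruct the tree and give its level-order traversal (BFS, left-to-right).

Inorder:   [2, 5, 17, 22, 27, 28]
Postorder: [5, 28, 27, 22, 17, 2]
Algorithm: postorder visits root last, so walk postorder right-to-left;
each value is the root of the current inorder slice — split it at that
value, recurse on the right subtree first, then the left.
Recursive splits:
  root=2; inorder splits into left=[], right=[5, 17, 22, 27, 28]
  root=17; inorder splits into left=[5], right=[22, 27, 28]
  root=22; inorder splits into left=[], right=[27, 28]
  root=27; inorder splits into left=[], right=[28]
  root=28; inorder splits into left=[], right=[]
  root=5; inorder splits into left=[], right=[]
Reconstructed level-order: [2, 17, 5, 22, 27, 28]


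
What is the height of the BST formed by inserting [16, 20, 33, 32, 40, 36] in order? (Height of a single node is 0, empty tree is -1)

Insertion order: [16, 20, 33, 32, 40, 36]
Tree (level-order array): [16, None, 20, None, 33, 32, 40, None, None, 36]
Compute height bottom-up (empty subtree = -1):
  height(32) = 1 + max(-1, -1) = 0
  height(36) = 1 + max(-1, -1) = 0
  height(40) = 1 + max(0, -1) = 1
  height(33) = 1 + max(0, 1) = 2
  height(20) = 1 + max(-1, 2) = 3
  height(16) = 1 + max(-1, 3) = 4
Height = 4


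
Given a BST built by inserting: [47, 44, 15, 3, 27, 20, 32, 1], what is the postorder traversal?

Tree insertion order: [47, 44, 15, 3, 27, 20, 32, 1]
Tree (level-order array): [47, 44, None, 15, None, 3, 27, 1, None, 20, 32]
Postorder traversal: [1, 3, 20, 32, 27, 15, 44, 47]


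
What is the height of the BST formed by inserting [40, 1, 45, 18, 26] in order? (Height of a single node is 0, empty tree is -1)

Insertion order: [40, 1, 45, 18, 26]
Tree (level-order array): [40, 1, 45, None, 18, None, None, None, 26]
Compute height bottom-up (empty subtree = -1):
  height(26) = 1 + max(-1, -1) = 0
  height(18) = 1 + max(-1, 0) = 1
  height(1) = 1 + max(-1, 1) = 2
  height(45) = 1 + max(-1, -1) = 0
  height(40) = 1 + max(2, 0) = 3
Height = 3


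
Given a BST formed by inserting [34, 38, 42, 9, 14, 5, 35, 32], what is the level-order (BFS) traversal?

Tree insertion order: [34, 38, 42, 9, 14, 5, 35, 32]
Tree (level-order array): [34, 9, 38, 5, 14, 35, 42, None, None, None, 32]
BFS from the root, enqueuing left then right child of each popped node:
  queue [34] -> pop 34, enqueue [9, 38], visited so far: [34]
  queue [9, 38] -> pop 9, enqueue [5, 14], visited so far: [34, 9]
  queue [38, 5, 14] -> pop 38, enqueue [35, 42], visited so far: [34, 9, 38]
  queue [5, 14, 35, 42] -> pop 5, enqueue [none], visited so far: [34, 9, 38, 5]
  queue [14, 35, 42] -> pop 14, enqueue [32], visited so far: [34, 9, 38, 5, 14]
  queue [35, 42, 32] -> pop 35, enqueue [none], visited so far: [34, 9, 38, 5, 14, 35]
  queue [42, 32] -> pop 42, enqueue [none], visited so far: [34, 9, 38, 5, 14, 35, 42]
  queue [32] -> pop 32, enqueue [none], visited so far: [34, 9, 38, 5, 14, 35, 42, 32]
Result: [34, 9, 38, 5, 14, 35, 42, 32]


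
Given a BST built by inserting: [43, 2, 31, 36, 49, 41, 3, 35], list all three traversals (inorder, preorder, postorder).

Tree insertion order: [43, 2, 31, 36, 49, 41, 3, 35]
Tree (level-order array): [43, 2, 49, None, 31, None, None, 3, 36, None, None, 35, 41]
Inorder (L, root, R): [2, 3, 31, 35, 36, 41, 43, 49]
Preorder (root, L, R): [43, 2, 31, 3, 36, 35, 41, 49]
Postorder (L, R, root): [3, 35, 41, 36, 31, 2, 49, 43]


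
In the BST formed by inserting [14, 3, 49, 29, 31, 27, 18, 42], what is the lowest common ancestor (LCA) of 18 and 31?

Tree insertion order: [14, 3, 49, 29, 31, 27, 18, 42]
Tree (level-order array): [14, 3, 49, None, None, 29, None, 27, 31, 18, None, None, 42]
In a BST, the LCA of p=18, q=31 is the first node v on the
root-to-leaf path with p <= v <= q (go left if both < v, right if both > v).
Walk from root:
  at 14: both 18 and 31 > 14, go right
  at 49: both 18 and 31 < 49, go left
  at 29: 18 <= 29 <= 31, this is the LCA
LCA = 29


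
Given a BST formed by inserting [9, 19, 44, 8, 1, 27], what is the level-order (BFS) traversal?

Tree insertion order: [9, 19, 44, 8, 1, 27]
Tree (level-order array): [9, 8, 19, 1, None, None, 44, None, None, 27]
BFS from the root, enqueuing left then right child of each popped node:
  queue [9] -> pop 9, enqueue [8, 19], visited so far: [9]
  queue [8, 19] -> pop 8, enqueue [1], visited so far: [9, 8]
  queue [19, 1] -> pop 19, enqueue [44], visited so far: [9, 8, 19]
  queue [1, 44] -> pop 1, enqueue [none], visited so far: [9, 8, 19, 1]
  queue [44] -> pop 44, enqueue [27], visited so far: [9, 8, 19, 1, 44]
  queue [27] -> pop 27, enqueue [none], visited so far: [9, 8, 19, 1, 44, 27]
Result: [9, 8, 19, 1, 44, 27]


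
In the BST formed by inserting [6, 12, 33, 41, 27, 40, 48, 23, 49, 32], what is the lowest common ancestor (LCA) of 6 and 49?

Tree insertion order: [6, 12, 33, 41, 27, 40, 48, 23, 49, 32]
Tree (level-order array): [6, None, 12, None, 33, 27, 41, 23, 32, 40, 48, None, None, None, None, None, None, None, 49]
In a BST, the LCA of p=6, q=49 is the first node v on the
root-to-leaf path with p <= v <= q (go left if both < v, right if both > v).
Walk from root:
  at 6: 6 <= 6 <= 49, this is the LCA
LCA = 6


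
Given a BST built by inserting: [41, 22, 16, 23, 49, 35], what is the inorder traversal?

Tree insertion order: [41, 22, 16, 23, 49, 35]
Tree (level-order array): [41, 22, 49, 16, 23, None, None, None, None, None, 35]
Inorder traversal: [16, 22, 23, 35, 41, 49]


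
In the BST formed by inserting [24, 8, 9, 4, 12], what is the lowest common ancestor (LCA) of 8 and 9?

Tree insertion order: [24, 8, 9, 4, 12]
Tree (level-order array): [24, 8, None, 4, 9, None, None, None, 12]
In a BST, the LCA of p=8, q=9 is the first node v on the
root-to-leaf path with p <= v <= q (go left if both < v, right if both > v).
Walk from root:
  at 24: both 8 and 9 < 24, go left
  at 8: 8 <= 8 <= 9, this is the LCA
LCA = 8


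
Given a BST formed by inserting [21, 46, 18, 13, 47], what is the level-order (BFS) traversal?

Tree insertion order: [21, 46, 18, 13, 47]
Tree (level-order array): [21, 18, 46, 13, None, None, 47]
BFS from the root, enqueuing left then right child of each popped node:
  queue [21] -> pop 21, enqueue [18, 46], visited so far: [21]
  queue [18, 46] -> pop 18, enqueue [13], visited so far: [21, 18]
  queue [46, 13] -> pop 46, enqueue [47], visited so far: [21, 18, 46]
  queue [13, 47] -> pop 13, enqueue [none], visited so far: [21, 18, 46, 13]
  queue [47] -> pop 47, enqueue [none], visited so far: [21, 18, 46, 13, 47]
Result: [21, 18, 46, 13, 47]


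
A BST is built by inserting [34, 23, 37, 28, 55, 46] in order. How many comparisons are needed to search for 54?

Search path for 54: 34 -> 37 -> 55 -> 46
Found: False
Comparisons: 4


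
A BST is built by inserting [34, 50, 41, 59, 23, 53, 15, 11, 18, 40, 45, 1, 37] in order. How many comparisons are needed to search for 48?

Search path for 48: 34 -> 50 -> 41 -> 45
Found: False
Comparisons: 4


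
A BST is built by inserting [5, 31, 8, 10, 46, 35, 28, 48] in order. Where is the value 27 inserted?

Starting tree (level order): [5, None, 31, 8, 46, None, 10, 35, 48, None, 28]
Insertion path: 5 -> 31 -> 8 -> 10 -> 28
Result: insert 27 as left child of 28
Final tree (level order): [5, None, 31, 8, 46, None, 10, 35, 48, None, 28, None, None, None, None, 27]


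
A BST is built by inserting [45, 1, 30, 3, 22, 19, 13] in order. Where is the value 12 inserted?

Starting tree (level order): [45, 1, None, None, 30, 3, None, None, 22, 19, None, 13]
Insertion path: 45 -> 1 -> 30 -> 3 -> 22 -> 19 -> 13
Result: insert 12 as left child of 13
Final tree (level order): [45, 1, None, None, 30, 3, None, None, 22, 19, None, 13, None, 12]


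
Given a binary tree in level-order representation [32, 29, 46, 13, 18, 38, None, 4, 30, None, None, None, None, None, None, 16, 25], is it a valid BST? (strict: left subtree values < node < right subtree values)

Level-order array: [32, 29, 46, 13, 18, 38, None, 4, 30, None, None, None, None, None, None, 16, 25]
Validate using subtree bounds (lo, hi): at each node, require lo < value < hi,
then recurse left with hi=value and right with lo=value.
Preorder trace (stopping at first violation):
  at node 32 with bounds (-inf, +inf): OK
  at node 29 with bounds (-inf, 32): OK
  at node 13 with bounds (-inf, 29): OK
  at node 4 with bounds (-inf, 13): OK
  at node 30 with bounds (13, 29): VIOLATION
Node 30 violates its bound: not (13 < 30 < 29).
Result: Not a valid BST


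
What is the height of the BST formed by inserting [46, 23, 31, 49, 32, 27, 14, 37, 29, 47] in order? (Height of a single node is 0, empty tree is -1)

Insertion order: [46, 23, 31, 49, 32, 27, 14, 37, 29, 47]
Tree (level-order array): [46, 23, 49, 14, 31, 47, None, None, None, 27, 32, None, None, None, 29, None, 37]
Compute height bottom-up (empty subtree = -1):
  height(14) = 1 + max(-1, -1) = 0
  height(29) = 1 + max(-1, -1) = 0
  height(27) = 1 + max(-1, 0) = 1
  height(37) = 1 + max(-1, -1) = 0
  height(32) = 1 + max(-1, 0) = 1
  height(31) = 1 + max(1, 1) = 2
  height(23) = 1 + max(0, 2) = 3
  height(47) = 1 + max(-1, -1) = 0
  height(49) = 1 + max(0, -1) = 1
  height(46) = 1 + max(3, 1) = 4
Height = 4


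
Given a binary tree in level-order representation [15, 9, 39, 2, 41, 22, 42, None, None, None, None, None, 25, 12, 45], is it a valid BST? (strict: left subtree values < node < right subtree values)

Level-order array: [15, 9, 39, 2, 41, 22, 42, None, None, None, None, None, 25, 12, 45]
Validate using subtree bounds (lo, hi): at each node, require lo < value < hi,
then recurse left with hi=value and right with lo=value.
Preorder trace (stopping at first violation):
  at node 15 with bounds (-inf, +inf): OK
  at node 9 with bounds (-inf, 15): OK
  at node 2 with bounds (-inf, 9): OK
  at node 41 with bounds (9, 15): VIOLATION
Node 41 violates its bound: not (9 < 41 < 15).
Result: Not a valid BST


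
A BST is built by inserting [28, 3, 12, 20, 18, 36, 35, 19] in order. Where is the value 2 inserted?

Starting tree (level order): [28, 3, 36, None, 12, 35, None, None, 20, None, None, 18, None, None, 19]
Insertion path: 28 -> 3
Result: insert 2 as left child of 3
Final tree (level order): [28, 3, 36, 2, 12, 35, None, None, None, None, 20, None, None, 18, None, None, 19]


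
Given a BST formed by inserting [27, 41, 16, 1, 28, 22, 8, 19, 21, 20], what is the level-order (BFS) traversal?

Tree insertion order: [27, 41, 16, 1, 28, 22, 8, 19, 21, 20]
Tree (level-order array): [27, 16, 41, 1, 22, 28, None, None, 8, 19, None, None, None, None, None, None, 21, 20]
BFS from the root, enqueuing left then right child of each popped node:
  queue [27] -> pop 27, enqueue [16, 41], visited so far: [27]
  queue [16, 41] -> pop 16, enqueue [1, 22], visited so far: [27, 16]
  queue [41, 1, 22] -> pop 41, enqueue [28], visited so far: [27, 16, 41]
  queue [1, 22, 28] -> pop 1, enqueue [8], visited so far: [27, 16, 41, 1]
  queue [22, 28, 8] -> pop 22, enqueue [19], visited so far: [27, 16, 41, 1, 22]
  queue [28, 8, 19] -> pop 28, enqueue [none], visited so far: [27, 16, 41, 1, 22, 28]
  queue [8, 19] -> pop 8, enqueue [none], visited so far: [27, 16, 41, 1, 22, 28, 8]
  queue [19] -> pop 19, enqueue [21], visited so far: [27, 16, 41, 1, 22, 28, 8, 19]
  queue [21] -> pop 21, enqueue [20], visited so far: [27, 16, 41, 1, 22, 28, 8, 19, 21]
  queue [20] -> pop 20, enqueue [none], visited so far: [27, 16, 41, 1, 22, 28, 8, 19, 21, 20]
Result: [27, 16, 41, 1, 22, 28, 8, 19, 21, 20]


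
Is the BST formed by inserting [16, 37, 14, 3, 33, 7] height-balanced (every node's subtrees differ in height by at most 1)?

Tree (level-order array): [16, 14, 37, 3, None, 33, None, None, 7]
Definition: a tree is height-balanced if, at every node, |h(left) - h(right)| <= 1 (empty subtree has height -1).
Bottom-up per-node check:
  node 7: h_left=-1, h_right=-1, diff=0 [OK], height=0
  node 3: h_left=-1, h_right=0, diff=1 [OK], height=1
  node 14: h_left=1, h_right=-1, diff=2 [FAIL (|1--1|=2 > 1)], height=2
  node 33: h_left=-1, h_right=-1, diff=0 [OK], height=0
  node 37: h_left=0, h_right=-1, diff=1 [OK], height=1
  node 16: h_left=2, h_right=1, diff=1 [OK], height=3
Node 14 violates the condition: |1 - -1| = 2 > 1.
Result: Not balanced


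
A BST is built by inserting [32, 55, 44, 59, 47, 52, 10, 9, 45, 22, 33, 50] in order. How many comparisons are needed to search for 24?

Search path for 24: 32 -> 10 -> 22
Found: False
Comparisons: 3


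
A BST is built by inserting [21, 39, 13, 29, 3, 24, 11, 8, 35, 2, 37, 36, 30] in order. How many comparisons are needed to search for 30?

Search path for 30: 21 -> 39 -> 29 -> 35 -> 30
Found: True
Comparisons: 5


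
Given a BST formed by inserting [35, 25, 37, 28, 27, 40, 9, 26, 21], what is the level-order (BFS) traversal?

Tree insertion order: [35, 25, 37, 28, 27, 40, 9, 26, 21]
Tree (level-order array): [35, 25, 37, 9, 28, None, 40, None, 21, 27, None, None, None, None, None, 26]
BFS from the root, enqueuing left then right child of each popped node:
  queue [35] -> pop 35, enqueue [25, 37], visited so far: [35]
  queue [25, 37] -> pop 25, enqueue [9, 28], visited so far: [35, 25]
  queue [37, 9, 28] -> pop 37, enqueue [40], visited so far: [35, 25, 37]
  queue [9, 28, 40] -> pop 9, enqueue [21], visited so far: [35, 25, 37, 9]
  queue [28, 40, 21] -> pop 28, enqueue [27], visited so far: [35, 25, 37, 9, 28]
  queue [40, 21, 27] -> pop 40, enqueue [none], visited so far: [35, 25, 37, 9, 28, 40]
  queue [21, 27] -> pop 21, enqueue [none], visited so far: [35, 25, 37, 9, 28, 40, 21]
  queue [27] -> pop 27, enqueue [26], visited so far: [35, 25, 37, 9, 28, 40, 21, 27]
  queue [26] -> pop 26, enqueue [none], visited so far: [35, 25, 37, 9, 28, 40, 21, 27, 26]
Result: [35, 25, 37, 9, 28, 40, 21, 27, 26]


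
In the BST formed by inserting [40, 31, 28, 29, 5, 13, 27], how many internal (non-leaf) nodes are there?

Tree built from: [40, 31, 28, 29, 5, 13, 27]
Tree (level-order array): [40, 31, None, 28, None, 5, 29, None, 13, None, None, None, 27]
Rule: An internal node has at least one child.
Per-node child counts:
  node 40: 1 child(ren)
  node 31: 1 child(ren)
  node 28: 2 child(ren)
  node 5: 1 child(ren)
  node 13: 1 child(ren)
  node 27: 0 child(ren)
  node 29: 0 child(ren)
Matching nodes: [40, 31, 28, 5, 13]
Count of internal (non-leaf) nodes: 5


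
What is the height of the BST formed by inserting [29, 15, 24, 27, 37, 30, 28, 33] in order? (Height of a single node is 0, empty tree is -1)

Insertion order: [29, 15, 24, 27, 37, 30, 28, 33]
Tree (level-order array): [29, 15, 37, None, 24, 30, None, None, 27, None, 33, None, 28]
Compute height bottom-up (empty subtree = -1):
  height(28) = 1 + max(-1, -1) = 0
  height(27) = 1 + max(-1, 0) = 1
  height(24) = 1 + max(-1, 1) = 2
  height(15) = 1 + max(-1, 2) = 3
  height(33) = 1 + max(-1, -1) = 0
  height(30) = 1 + max(-1, 0) = 1
  height(37) = 1 + max(1, -1) = 2
  height(29) = 1 + max(3, 2) = 4
Height = 4


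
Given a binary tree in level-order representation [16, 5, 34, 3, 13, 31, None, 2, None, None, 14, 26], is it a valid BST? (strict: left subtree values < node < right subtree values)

Level-order array: [16, 5, 34, 3, 13, 31, None, 2, None, None, 14, 26]
Validate using subtree bounds (lo, hi): at each node, require lo < value < hi,
then recurse left with hi=value and right with lo=value.
Preorder trace (stopping at first violation):
  at node 16 with bounds (-inf, +inf): OK
  at node 5 with bounds (-inf, 16): OK
  at node 3 with bounds (-inf, 5): OK
  at node 2 with bounds (-inf, 3): OK
  at node 13 with bounds (5, 16): OK
  at node 14 with bounds (13, 16): OK
  at node 34 with bounds (16, +inf): OK
  at node 31 with bounds (16, 34): OK
  at node 26 with bounds (16, 31): OK
No violation found at any node.
Result: Valid BST


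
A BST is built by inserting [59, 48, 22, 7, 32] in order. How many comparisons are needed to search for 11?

Search path for 11: 59 -> 48 -> 22 -> 7
Found: False
Comparisons: 4


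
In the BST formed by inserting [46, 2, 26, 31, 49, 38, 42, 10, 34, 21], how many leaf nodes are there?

Tree built from: [46, 2, 26, 31, 49, 38, 42, 10, 34, 21]
Tree (level-order array): [46, 2, 49, None, 26, None, None, 10, 31, None, 21, None, 38, None, None, 34, 42]
Rule: A leaf has 0 children.
Per-node child counts:
  node 46: 2 child(ren)
  node 2: 1 child(ren)
  node 26: 2 child(ren)
  node 10: 1 child(ren)
  node 21: 0 child(ren)
  node 31: 1 child(ren)
  node 38: 2 child(ren)
  node 34: 0 child(ren)
  node 42: 0 child(ren)
  node 49: 0 child(ren)
Matching nodes: [21, 34, 42, 49]
Count of leaf nodes: 4


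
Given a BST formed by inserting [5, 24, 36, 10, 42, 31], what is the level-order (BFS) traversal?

Tree insertion order: [5, 24, 36, 10, 42, 31]
Tree (level-order array): [5, None, 24, 10, 36, None, None, 31, 42]
BFS from the root, enqueuing left then right child of each popped node:
  queue [5] -> pop 5, enqueue [24], visited so far: [5]
  queue [24] -> pop 24, enqueue [10, 36], visited so far: [5, 24]
  queue [10, 36] -> pop 10, enqueue [none], visited so far: [5, 24, 10]
  queue [36] -> pop 36, enqueue [31, 42], visited so far: [5, 24, 10, 36]
  queue [31, 42] -> pop 31, enqueue [none], visited so far: [5, 24, 10, 36, 31]
  queue [42] -> pop 42, enqueue [none], visited so far: [5, 24, 10, 36, 31, 42]
Result: [5, 24, 10, 36, 31, 42]


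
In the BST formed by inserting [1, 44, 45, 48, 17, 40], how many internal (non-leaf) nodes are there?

Tree built from: [1, 44, 45, 48, 17, 40]
Tree (level-order array): [1, None, 44, 17, 45, None, 40, None, 48]
Rule: An internal node has at least one child.
Per-node child counts:
  node 1: 1 child(ren)
  node 44: 2 child(ren)
  node 17: 1 child(ren)
  node 40: 0 child(ren)
  node 45: 1 child(ren)
  node 48: 0 child(ren)
Matching nodes: [1, 44, 17, 45]
Count of internal (non-leaf) nodes: 4


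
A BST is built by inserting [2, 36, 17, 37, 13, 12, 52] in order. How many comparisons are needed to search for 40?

Search path for 40: 2 -> 36 -> 37 -> 52
Found: False
Comparisons: 4


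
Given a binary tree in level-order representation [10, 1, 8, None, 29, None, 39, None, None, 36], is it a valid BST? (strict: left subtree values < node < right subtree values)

Level-order array: [10, 1, 8, None, 29, None, 39, None, None, 36]
Validate using subtree bounds (lo, hi): at each node, require lo < value < hi,
then recurse left with hi=value and right with lo=value.
Preorder trace (stopping at first violation):
  at node 10 with bounds (-inf, +inf): OK
  at node 1 with bounds (-inf, 10): OK
  at node 29 with bounds (1, 10): VIOLATION
Node 29 violates its bound: not (1 < 29 < 10).
Result: Not a valid BST


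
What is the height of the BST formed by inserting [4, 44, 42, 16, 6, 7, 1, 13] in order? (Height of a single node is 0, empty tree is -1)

Insertion order: [4, 44, 42, 16, 6, 7, 1, 13]
Tree (level-order array): [4, 1, 44, None, None, 42, None, 16, None, 6, None, None, 7, None, 13]
Compute height bottom-up (empty subtree = -1):
  height(1) = 1 + max(-1, -1) = 0
  height(13) = 1 + max(-1, -1) = 0
  height(7) = 1 + max(-1, 0) = 1
  height(6) = 1 + max(-1, 1) = 2
  height(16) = 1 + max(2, -1) = 3
  height(42) = 1 + max(3, -1) = 4
  height(44) = 1 + max(4, -1) = 5
  height(4) = 1 + max(0, 5) = 6
Height = 6


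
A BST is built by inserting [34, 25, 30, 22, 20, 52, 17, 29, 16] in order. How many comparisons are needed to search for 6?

Search path for 6: 34 -> 25 -> 22 -> 20 -> 17 -> 16
Found: False
Comparisons: 6


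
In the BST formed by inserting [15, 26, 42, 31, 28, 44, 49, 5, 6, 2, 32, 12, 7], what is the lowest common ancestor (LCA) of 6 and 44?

Tree insertion order: [15, 26, 42, 31, 28, 44, 49, 5, 6, 2, 32, 12, 7]
Tree (level-order array): [15, 5, 26, 2, 6, None, 42, None, None, None, 12, 31, 44, 7, None, 28, 32, None, 49]
In a BST, the LCA of p=6, q=44 is the first node v on the
root-to-leaf path with p <= v <= q (go left if both < v, right if both > v).
Walk from root:
  at 15: 6 <= 15 <= 44, this is the LCA
LCA = 15


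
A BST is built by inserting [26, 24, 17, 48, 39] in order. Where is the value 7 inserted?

Starting tree (level order): [26, 24, 48, 17, None, 39]
Insertion path: 26 -> 24 -> 17
Result: insert 7 as left child of 17
Final tree (level order): [26, 24, 48, 17, None, 39, None, 7]


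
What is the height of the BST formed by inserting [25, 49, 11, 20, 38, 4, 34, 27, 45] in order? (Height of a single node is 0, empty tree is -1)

Insertion order: [25, 49, 11, 20, 38, 4, 34, 27, 45]
Tree (level-order array): [25, 11, 49, 4, 20, 38, None, None, None, None, None, 34, 45, 27]
Compute height bottom-up (empty subtree = -1):
  height(4) = 1 + max(-1, -1) = 0
  height(20) = 1 + max(-1, -1) = 0
  height(11) = 1 + max(0, 0) = 1
  height(27) = 1 + max(-1, -1) = 0
  height(34) = 1 + max(0, -1) = 1
  height(45) = 1 + max(-1, -1) = 0
  height(38) = 1 + max(1, 0) = 2
  height(49) = 1 + max(2, -1) = 3
  height(25) = 1 + max(1, 3) = 4
Height = 4


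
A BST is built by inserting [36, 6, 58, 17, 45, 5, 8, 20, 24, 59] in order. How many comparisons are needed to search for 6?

Search path for 6: 36 -> 6
Found: True
Comparisons: 2


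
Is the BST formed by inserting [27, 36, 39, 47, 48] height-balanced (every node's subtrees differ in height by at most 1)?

Tree (level-order array): [27, None, 36, None, 39, None, 47, None, 48]
Definition: a tree is height-balanced if, at every node, |h(left) - h(right)| <= 1 (empty subtree has height -1).
Bottom-up per-node check:
  node 48: h_left=-1, h_right=-1, diff=0 [OK], height=0
  node 47: h_left=-1, h_right=0, diff=1 [OK], height=1
  node 39: h_left=-1, h_right=1, diff=2 [FAIL (|-1-1|=2 > 1)], height=2
  node 36: h_left=-1, h_right=2, diff=3 [FAIL (|-1-2|=3 > 1)], height=3
  node 27: h_left=-1, h_right=3, diff=4 [FAIL (|-1-3|=4 > 1)], height=4
Node 39 violates the condition: |-1 - 1| = 2 > 1.
Result: Not balanced


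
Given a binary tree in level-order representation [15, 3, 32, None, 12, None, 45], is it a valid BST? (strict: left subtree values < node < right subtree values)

Level-order array: [15, 3, 32, None, 12, None, 45]
Validate using subtree bounds (lo, hi): at each node, require lo < value < hi,
then recurse left with hi=value and right with lo=value.
Preorder trace (stopping at first violation):
  at node 15 with bounds (-inf, +inf): OK
  at node 3 with bounds (-inf, 15): OK
  at node 12 with bounds (3, 15): OK
  at node 32 with bounds (15, +inf): OK
  at node 45 with bounds (32, +inf): OK
No violation found at any node.
Result: Valid BST


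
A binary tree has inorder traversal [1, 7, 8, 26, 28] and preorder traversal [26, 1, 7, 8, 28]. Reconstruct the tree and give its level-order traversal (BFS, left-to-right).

Inorder:  [1, 7, 8, 26, 28]
Preorder: [26, 1, 7, 8, 28]
Algorithm: preorder visits root first, so consume preorder in order;
for each root, split the current inorder slice at that value into
left-subtree inorder and right-subtree inorder, then recurse.
Recursive splits:
  root=26; inorder splits into left=[1, 7, 8], right=[28]
  root=1; inorder splits into left=[], right=[7, 8]
  root=7; inorder splits into left=[], right=[8]
  root=8; inorder splits into left=[], right=[]
  root=28; inorder splits into left=[], right=[]
Reconstructed level-order: [26, 1, 28, 7, 8]


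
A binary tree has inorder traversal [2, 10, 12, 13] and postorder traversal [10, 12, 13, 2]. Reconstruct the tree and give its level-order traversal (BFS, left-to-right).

Inorder:   [2, 10, 12, 13]
Postorder: [10, 12, 13, 2]
Algorithm: postorder visits root last, so walk postorder right-to-left;
each value is the root of the current inorder slice — split it at that
value, recurse on the right subtree first, then the left.
Recursive splits:
  root=2; inorder splits into left=[], right=[10, 12, 13]
  root=13; inorder splits into left=[10, 12], right=[]
  root=12; inorder splits into left=[10], right=[]
  root=10; inorder splits into left=[], right=[]
Reconstructed level-order: [2, 13, 12, 10]


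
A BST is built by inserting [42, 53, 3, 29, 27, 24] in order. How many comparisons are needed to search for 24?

Search path for 24: 42 -> 3 -> 29 -> 27 -> 24
Found: True
Comparisons: 5


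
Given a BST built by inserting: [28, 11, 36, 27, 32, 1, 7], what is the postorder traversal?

Tree insertion order: [28, 11, 36, 27, 32, 1, 7]
Tree (level-order array): [28, 11, 36, 1, 27, 32, None, None, 7]
Postorder traversal: [7, 1, 27, 11, 32, 36, 28]


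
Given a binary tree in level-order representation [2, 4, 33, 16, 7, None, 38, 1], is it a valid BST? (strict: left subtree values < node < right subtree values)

Level-order array: [2, 4, 33, 16, 7, None, 38, 1]
Validate using subtree bounds (lo, hi): at each node, require lo < value < hi,
then recurse left with hi=value and right with lo=value.
Preorder trace (stopping at first violation):
  at node 2 with bounds (-inf, +inf): OK
  at node 4 with bounds (-inf, 2): VIOLATION
Node 4 violates its bound: not (-inf < 4 < 2).
Result: Not a valid BST


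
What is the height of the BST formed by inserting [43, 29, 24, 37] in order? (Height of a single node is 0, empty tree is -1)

Insertion order: [43, 29, 24, 37]
Tree (level-order array): [43, 29, None, 24, 37]
Compute height bottom-up (empty subtree = -1):
  height(24) = 1 + max(-1, -1) = 0
  height(37) = 1 + max(-1, -1) = 0
  height(29) = 1 + max(0, 0) = 1
  height(43) = 1 + max(1, -1) = 2
Height = 2


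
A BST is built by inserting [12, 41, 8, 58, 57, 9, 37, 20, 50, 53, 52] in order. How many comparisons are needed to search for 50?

Search path for 50: 12 -> 41 -> 58 -> 57 -> 50
Found: True
Comparisons: 5


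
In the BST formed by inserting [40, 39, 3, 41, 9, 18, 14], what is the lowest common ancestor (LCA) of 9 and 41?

Tree insertion order: [40, 39, 3, 41, 9, 18, 14]
Tree (level-order array): [40, 39, 41, 3, None, None, None, None, 9, None, 18, 14]
In a BST, the LCA of p=9, q=41 is the first node v on the
root-to-leaf path with p <= v <= q (go left if both < v, right if both > v).
Walk from root:
  at 40: 9 <= 40 <= 41, this is the LCA
LCA = 40


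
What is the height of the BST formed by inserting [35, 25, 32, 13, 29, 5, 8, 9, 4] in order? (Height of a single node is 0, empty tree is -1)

Insertion order: [35, 25, 32, 13, 29, 5, 8, 9, 4]
Tree (level-order array): [35, 25, None, 13, 32, 5, None, 29, None, 4, 8, None, None, None, None, None, 9]
Compute height bottom-up (empty subtree = -1):
  height(4) = 1 + max(-1, -1) = 0
  height(9) = 1 + max(-1, -1) = 0
  height(8) = 1 + max(-1, 0) = 1
  height(5) = 1 + max(0, 1) = 2
  height(13) = 1 + max(2, -1) = 3
  height(29) = 1 + max(-1, -1) = 0
  height(32) = 1 + max(0, -1) = 1
  height(25) = 1 + max(3, 1) = 4
  height(35) = 1 + max(4, -1) = 5
Height = 5


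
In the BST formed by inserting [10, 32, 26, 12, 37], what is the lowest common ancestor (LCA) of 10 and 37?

Tree insertion order: [10, 32, 26, 12, 37]
Tree (level-order array): [10, None, 32, 26, 37, 12]
In a BST, the LCA of p=10, q=37 is the first node v on the
root-to-leaf path with p <= v <= q (go left if both < v, right if both > v).
Walk from root:
  at 10: 10 <= 10 <= 37, this is the LCA
LCA = 10


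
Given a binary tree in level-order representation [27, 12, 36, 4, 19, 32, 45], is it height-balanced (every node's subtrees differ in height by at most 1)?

Tree (level-order array): [27, 12, 36, 4, 19, 32, 45]
Definition: a tree is height-balanced if, at every node, |h(left) - h(right)| <= 1 (empty subtree has height -1).
Bottom-up per-node check:
  node 4: h_left=-1, h_right=-1, diff=0 [OK], height=0
  node 19: h_left=-1, h_right=-1, diff=0 [OK], height=0
  node 12: h_left=0, h_right=0, diff=0 [OK], height=1
  node 32: h_left=-1, h_right=-1, diff=0 [OK], height=0
  node 45: h_left=-1, h_right=-1, diff=0 [OK], height=0
  node 36: h_left=0, h_right=0, diff=0 [OK], height=1
  node 27: h_left=1, h_right=1, diff=0 [OK], height=2
All nodes satisfy the balance condition.
Result: Balanced


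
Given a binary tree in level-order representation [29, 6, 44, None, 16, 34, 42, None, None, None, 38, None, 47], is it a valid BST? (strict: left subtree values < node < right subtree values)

Level-order array: [29, 6, 44, None, 16, 34, 42, None, None, None, 38, None, 47]
Validate using subtree bounds (lo, hi): at each node, require lo < value < hi,
then recurse left with hi=value and right with lo=value.
Preorder trace (stopping at first violation):
  at node 29 with bounds (-inf, +inf): OK
  at node 6 with bounds (-inf, 29): OK
  at node 16 with bounds (6, 29): OK
  at node 44 with bounds (29, +inf): OK
  at node 34 with bounds (29, 44): OK
  at node 38 with bounds (34, 44): OK
  at node 42 with bounds (44, +inf): VIOLATION
Node 42 violates its bound: not (44 < 42 < +inf).
Result: Not a valid BST


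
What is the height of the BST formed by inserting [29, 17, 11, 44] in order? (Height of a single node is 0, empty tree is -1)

Insertion order: [29, 17, 11, 44]
Tree (level-order array): [29, 17, 44, 11]
Compute height bottom-up (empty subtree = -1):
  height(11) = 1 + max(-1, -1) = 0
  height(17) = 1 + max(0, -1) = 1
  height(44) = 1 + max(-1, -1) = 0
  height(29) = 1 + max(1, 0) = 2
Height = 2


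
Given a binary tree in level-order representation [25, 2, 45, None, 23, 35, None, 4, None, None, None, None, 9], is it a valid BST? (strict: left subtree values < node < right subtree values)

Level-order array: [25, 2, 45, None, 23, 35, None, 4, None, None, None, None, 9]
Validate using subtree bounds (lo, hi): at each node, require lo < value < hi,
then recurse left with hi=value and right with lo=value.
Preorder trace (stopping at first violation):
  at node 25 with bounds (-inf, +inf): OK
  at node 2 with bounds (-inf, 25): OK
  at node 23 with bounds (2, 25): OK
  at node 4 with bounds (2, 23): OK
  at node 9 with bounds (4, 23): OK
  at node 45 with bounds (25, +inf): OK
  at node 35 with bounds (25, 45): OK
No violation found at any node.
Result: Valid BST


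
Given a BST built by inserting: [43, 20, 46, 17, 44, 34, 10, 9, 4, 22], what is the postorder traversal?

Tree insertion order: [43, 20, 46, 17, 44, 34, 10, 9, 4, 22]
Tree (level-order array): [43, 20, 46, 17, 34, 44, None, 10, None, 22, None, None, None, 9, None, None, None, 4]
Postorder traversal: [4, 9, 10, 17, 22, 34, 20, 44, 46, 43]


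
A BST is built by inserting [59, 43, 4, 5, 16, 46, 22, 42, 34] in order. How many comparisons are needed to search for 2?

Search path for 2: 59 -> 43 -> 4
Found: False
Comparisons: 3


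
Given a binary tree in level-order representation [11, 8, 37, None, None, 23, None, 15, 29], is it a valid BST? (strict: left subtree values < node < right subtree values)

Level-order array: [11, 8, 37, None, None, 23, None, 15, 29]
Validate using subtree bounds (lo, hi): at each node, require lo < value < hi,
then recurse left with hi=value and right with lo=value.
Preorder trace (stopping at first violation):
  at node 11 with bounds (-inf, +inf): OK
  at node 8 with bounds (-inf, 11): OK
  at node 37 with bounds (11, +inf): OK
  at node 23 with bounds (11, 37): OK
  at node 15 with bounds (11, 23): OK
  at node 29 with bounds (23, 37): OK
No violation found at any node.
Result: Valid BST


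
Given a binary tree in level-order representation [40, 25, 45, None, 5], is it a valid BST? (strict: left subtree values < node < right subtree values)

Level-order array: [40, 25, 45, None, 5]
Validate using subtree bounds (lo, hi): at each node, require lo < value < hi,
then recurse left with hi=value and right with lo=value.
Preorder trace (stopping at first violation):
  at node 40 with bounds (-inf, +inf): OK
  at node 25 with bounds (-inf, 40): OK
  at node 5 with bounds (25, 40): VIOLATION
Node 5 violates its bound: not (25 < 5 < 40).
Result: Not a valid BST


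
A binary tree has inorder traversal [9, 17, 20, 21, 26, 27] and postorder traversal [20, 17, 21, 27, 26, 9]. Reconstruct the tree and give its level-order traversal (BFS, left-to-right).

Inorder:   [9, 17, 20, 21, 26, 27]
Postorder: [20, 17, 21, 27, 26, 9]
Algorithm: postorder visits root last, so walk postorder right-to-left;
each value is the root of the current inorder slice — split it at that
value, recurse on the right subtree first, then the left.
Recursive splits:
  root=9; inorder splits into left=[], right=[17, 20, 21, 26, 27]
  root=26; inorder splits into left=[17, 20, 21], right=[27]
  root=27; inorder splits into left=[], right=[]
  root=21; inorder splits into left=[17, 20], right=[]
  root=17; inorder splits into left=[], right=[20]
  root=20; inorder splits into left=[], right=[]
Reconstructed level-order: [9, 26, 21, 27, 17, 20]


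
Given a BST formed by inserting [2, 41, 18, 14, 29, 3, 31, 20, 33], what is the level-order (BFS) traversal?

Tree insertion order: [2, 41, 18, 14, 29, 3, 31, 20, 33]
Tree (level-order array): [2, None, 41, 18, None, 14, 29, 3, None, 20, 31, None, None, None, None, None, 33]
BFS from the root, enqueuing left then right child of each popped node:
  queue [2] -> pop 2, enqueue [41], visited so far: [2]
  queue [41] -> pop 41, enqueue [18], visited so far: [2, 41]
  queue [18] -> pop 18, enqueue [14, 29], visited so far: [2, 41, 18]
  queue [14, 29] -> pop 14, enqueue [3], visited so far: [2, 41, 18, 14]
  queue [29, 3] -> pop 29, enqueue [20, 31], visited so far: [2, 41, 18, 14, 29]
  queue [3, 20, 31] -> pop 3, enqueue [none], visited so far: [2, 41, 18, 14, 29, 3]
  queue [20, 31] -> pop 20, enqueue [none], visited so far: [2, 41, 18, 14, 29, 3, 20]
  queue [31] -> pop 31, enqueue [33], visited so far: [2, 41, 18, 14, 29, 3, 20, 31]
  queue [33] -> pop 33, enqueue [none], visited so far: [2, 41, 18, 14, 29, 3, 20, 31, 33]
Result: [2, 41, 18, 14, 29, 3, 20, 31, 33]


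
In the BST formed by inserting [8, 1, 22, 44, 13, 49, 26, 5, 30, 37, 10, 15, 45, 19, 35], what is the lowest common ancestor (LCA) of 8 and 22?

Tree insertion order: [8, 1, 22, 44, 13, 49, 26, 5, 30, 37, 10, 15, 45, 19, 35]
Tree (level-order array): [8, 1, 22, None, 5, 13, 44, None, None, 10, 15, 26, 49, None, None, None, 19, None, 30, 45, None, None, None, None, 37, None, None, 35]
In a BST, the LCA of p=8, q=22 is the first node v on the
root-to-leaf path with p <= v <= q (go left if both < v, right if both > v).
Walk from root:
  at 8: 8 <= 8 <= 22, this is the LCA
LCA = 8


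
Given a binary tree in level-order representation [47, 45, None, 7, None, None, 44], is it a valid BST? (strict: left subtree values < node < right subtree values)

Level-order array: [47, 45, None, 7, None, None, 44]
Validate using subtree bounds (lo, hi): at each node, require lo < value < hi,
then recurse left with hi=value and right with lo=value.
Preorder trace (stopping at first violation):
  at node 47 with bounds (-inf, +inf): OK
  at node 45 with bounds (-inf, 47): OK
  at node 7 with bounds (-inf, 45): OK
  at node 44 with bounds (7, 45): OK
No violation found at any node.
Result: Valid BST


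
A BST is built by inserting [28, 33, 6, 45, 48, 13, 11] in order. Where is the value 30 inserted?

Starting tree (level order): [28, 6, 33, None, 13, None, 45, 11, None, None, 48]
Insertion path: 28 -> 33
Result: insert 30 as left child of 33
Final tree (level order): [28, 6, 33, None, 13, 30, 45, 11, None, None, None, None, 48]


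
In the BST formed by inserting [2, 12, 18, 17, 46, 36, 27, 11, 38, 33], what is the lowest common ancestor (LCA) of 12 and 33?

Tree insertion order: [2, 12, 18, 17, 46, 36, 27, 11, 38, 33]
Tree (level-order array): [2, None, 12, 11, 18, None, None, 17, 46, None, None, 36, None, 27, 38, None, 33]
In a BST, the LCA of p=12, q=33 is the first node v on the
root-to-leaf path with p <= v <= q (go left if both < v, right if both > v).
Walk from root:
  at 2: both 12 and 33 > 2, go right
  at 12: 12 <= 12 <= 33, this is the LCA
LCA = 12


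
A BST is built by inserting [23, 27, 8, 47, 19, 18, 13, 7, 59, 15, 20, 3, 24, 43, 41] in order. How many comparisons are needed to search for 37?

Search path for 37: 23 -> 27 -> 47 -> 43 -> 41
Found: False
Comparisons: 5


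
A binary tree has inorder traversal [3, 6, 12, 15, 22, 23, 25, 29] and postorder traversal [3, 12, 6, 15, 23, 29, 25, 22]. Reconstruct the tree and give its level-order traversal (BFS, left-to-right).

Inorder:   [3, 6, 12, 15, 22, 23, 25, 29]
Postorder: [3, 12, 6, 15, 23, 29, 25, 22]
Algorithm: postorder visits root last, so walk postorder right-to-left;
each value is the root of the current inorder slice — split it at that
value, recurse on the right subtree first, then the left.
Recursive splits:
  root=22; inorder splits into left=[3, 6, 12, 15], right=[23, 25, 29]
  root=25; inorder splits into left=[23], right=[29]
  root=29; inorder splits into left=[], right=[]
  root=23; inorder splits into left=[], right=[]
  root=15; inorder splits into left=[3, 6, 12], right=[]
  root=6; inorder splits into left=[3], right=[12]
  root=12; inorder splits into left=[], right=[]
  root=3; inorder splits into left=[], right=[]
Reconstructed level-order: [22, 15, 25, 6, 23, 29, 3, 12]


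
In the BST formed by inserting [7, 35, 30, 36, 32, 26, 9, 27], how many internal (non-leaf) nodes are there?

Tree built from: [7, 35, 30, 36, 32, 26, 9, 27]
Tree (level-order array): [7, None, 35, 30, 36, 26, 32, None, None, 9, 27]
Rule: An internal node has at least one child.
Per-node child counts:
  node 7: 1 child(ren)
  node 35: 2 child(ren)
  node 30: 2 child(ren)
  node 26: 2 child(ren)
  node 9: 0 child(ren)
  node 27: 0 child(ren)
  node 32: 0 child(ren)
  node 36: 0 child(ren)
Matching nodes: [7, 35, 30, 26]
Count of internal (non-leaf) nodes: 4


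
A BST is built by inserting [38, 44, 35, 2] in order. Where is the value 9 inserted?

Starting tree (level order): [38, 35, 44, 2]
Insertion path: 38 -> 35 -> 2
Result: insert 9 as right child of 2
Final tree (level order): [38, 35, 44, 2, None, None, None, None, 9]


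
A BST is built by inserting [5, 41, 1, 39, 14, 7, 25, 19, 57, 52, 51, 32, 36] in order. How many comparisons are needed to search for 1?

Search path for 1: 5 -> 1
Found: True
Comparisons: 2


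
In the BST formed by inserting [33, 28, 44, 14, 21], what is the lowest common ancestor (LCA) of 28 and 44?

Tree insertion order: [33, 28, 44, 14, 21]
Tree (level-order array): [33, 28, 44, 14, None, None, None, None, 21]
In a BST, the LCA of p=28, q=44 is the first node v on the
root-to-leaf path with p <= v <= q (go left if both < v, right if both > v).
Walk from root:
  at 33: 28 <= 33 <= 44, this is the LCA
LCA = 33
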